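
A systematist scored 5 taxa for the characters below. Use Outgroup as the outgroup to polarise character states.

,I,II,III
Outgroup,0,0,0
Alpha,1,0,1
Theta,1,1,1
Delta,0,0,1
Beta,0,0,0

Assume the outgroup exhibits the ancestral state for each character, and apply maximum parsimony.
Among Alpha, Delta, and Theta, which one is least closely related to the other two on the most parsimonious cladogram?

The outgroup has state '0' for every character, so '1' is the derived state throughout.
I: derived state '1' in Alpha and Theta only — synapomorphy for {Alpha, Theta}.
II: derived state '1' in Theta only — an autapomorphy, so it tells us nothing about relationships among taxa.
III (derived state '1') is shared by Alpha, Delta, and Theta — a synapomorphy uniting that clade.
Most parsimonious ingroup topology: (((Alpha,Theta),Delta),Beta).
Theta and Alpha share a more recent common ancestor with each other than either does with Delta, so Delta is the least closely related of the three.

Delta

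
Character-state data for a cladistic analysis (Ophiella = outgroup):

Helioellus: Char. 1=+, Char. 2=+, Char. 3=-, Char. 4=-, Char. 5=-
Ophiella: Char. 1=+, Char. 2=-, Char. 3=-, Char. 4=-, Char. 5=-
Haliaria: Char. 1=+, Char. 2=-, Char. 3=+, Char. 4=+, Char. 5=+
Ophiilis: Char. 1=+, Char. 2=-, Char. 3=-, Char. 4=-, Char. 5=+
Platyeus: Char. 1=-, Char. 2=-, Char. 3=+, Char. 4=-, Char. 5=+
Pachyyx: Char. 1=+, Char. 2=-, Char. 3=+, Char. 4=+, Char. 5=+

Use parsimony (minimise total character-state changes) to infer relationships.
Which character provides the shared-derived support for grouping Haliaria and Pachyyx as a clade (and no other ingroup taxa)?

Char. 4

Character polarity is set by the outgroup: the derived state is whichever differs from the outgroup's state, so for Char. 1 the derived state is '-', and for the remaining characters it is '+'.
Char. 1 (derived state '-') is unique to Platyeus (autapomorphy; uninformative for grouping).
Char. 2 (derived state '+') is unique to Helioellus (autapomorphy; uninformative for grouping).
Char. 3: derived state '+' in Haliaria, Pachyyx, and Platyeus only — synapomorphy for {Haliaria, Pachyyx, Platyeus}.
Only Haliaria and Pachyyx show the derived state '+' for Char. 4, supporting them as a clade.
Only Haliaria, Ophiilis, Pachyyx, and Platyeus show the derived state '+' for Char. 5, supporting them as a clade.
Most parsimonious ingroup topology: ((((Pachyyx,Haliaria),Platyeus),Ophiilis),Helioellus).
The clade {Haliaria, Pachyyx} is supported by Char. 4: its derived state '+' occurs in exactly those taxa and in no other taxon (including the outgroup).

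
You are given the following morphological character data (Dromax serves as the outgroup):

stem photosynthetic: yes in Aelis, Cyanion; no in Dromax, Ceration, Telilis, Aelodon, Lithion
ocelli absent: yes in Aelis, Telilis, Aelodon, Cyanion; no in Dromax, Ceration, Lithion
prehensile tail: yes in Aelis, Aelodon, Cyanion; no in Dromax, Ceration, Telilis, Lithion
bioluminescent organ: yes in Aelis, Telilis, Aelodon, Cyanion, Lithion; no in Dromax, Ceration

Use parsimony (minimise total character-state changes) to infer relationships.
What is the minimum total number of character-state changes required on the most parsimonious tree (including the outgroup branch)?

4

The outgroup has state 'no' for every character, so 'yes' is the derived state throughout.
stem photosynthetic: derived state 'yes' in Aelis and Cyanion only — synapomorphy for {Aelis, Cyanion}.
Only Aelis, Aelodon, Cyanion, and Telilis show the derived state 'yes' for ocelli absent, supporting them as a clade.
prehensile tail (derived state 'yes') is shared by Aelis, Aelodon, and Cyanion — a synapomorphy uniting that clade.
bioluminescent organ: derived state 'yes' in Aelis, Aelodon, Cyanion, Lithion, and Telilis only — synapomorphy for {Aelis, Aelodon, Cyanion, Lithion, Telilis}.
Most parsimonious ingroup topology: (Ceration,((((Aelis,Cyanion),Aelodon),Telilis),Lithion)).
Changes per character on this tree: stem photosynthetic: 1; ocelli absent: 1; prehensile tail: 1; bioluminescent organ: 1.
Total = 4.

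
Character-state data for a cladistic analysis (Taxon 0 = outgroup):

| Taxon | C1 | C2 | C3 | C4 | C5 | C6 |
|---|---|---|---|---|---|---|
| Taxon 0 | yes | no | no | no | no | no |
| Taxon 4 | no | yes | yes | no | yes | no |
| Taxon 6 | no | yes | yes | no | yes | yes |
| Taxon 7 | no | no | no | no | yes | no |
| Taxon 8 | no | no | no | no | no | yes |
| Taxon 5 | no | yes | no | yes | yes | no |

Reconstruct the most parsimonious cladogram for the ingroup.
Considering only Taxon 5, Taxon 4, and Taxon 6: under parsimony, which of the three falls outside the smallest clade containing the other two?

Taxon 5

Character polarity is set by the outgroup: the derived state is whichever differs from the outgroup's state, so for C1 the derived state is 'no', and for the remaining characters it is 'yes'.
C1 (derived state 'no') is shared by all ingroup taxa — unites the whole ingroup.
C2: derived state 'yes' in Taxon 4, Taxon 5, and Taxon 6 only — synapomorphy for {Taxon 4, Taxon 5, Taxon 6}.
Only Taxon 4 and Taxon 6 show the derived state 'yes' for C3, supporting them as a clade.
C4: derived state 'yes' in Taxon 5 only — an autapomorphy, so it tells us nothing about relationships among taxa.
C5: derived state 'yes' in Taxon 4, Taxon 5, Taxon 6, and Taxon 7 only — synapomorphy for {Taxon 4, Taxon 5, Taxon 6, Taxon 7}.
C6 groups Taxon 6 and Taxon 8, which is incompatible with the clades supported by the remaining characters; treating it as convergent (homoplasy) costs fewer steps than any alternative tree.
Most parsimonious ingroup topology: ((((Taxon 4,Taxon 6),Taxon 5),Taxon 7),Taxon 8).
Taxon 6 and Taxon 4 share a more recent common ancestor with each other than either does with Taxon 5, so Taxon 5 is the least closely related of the three.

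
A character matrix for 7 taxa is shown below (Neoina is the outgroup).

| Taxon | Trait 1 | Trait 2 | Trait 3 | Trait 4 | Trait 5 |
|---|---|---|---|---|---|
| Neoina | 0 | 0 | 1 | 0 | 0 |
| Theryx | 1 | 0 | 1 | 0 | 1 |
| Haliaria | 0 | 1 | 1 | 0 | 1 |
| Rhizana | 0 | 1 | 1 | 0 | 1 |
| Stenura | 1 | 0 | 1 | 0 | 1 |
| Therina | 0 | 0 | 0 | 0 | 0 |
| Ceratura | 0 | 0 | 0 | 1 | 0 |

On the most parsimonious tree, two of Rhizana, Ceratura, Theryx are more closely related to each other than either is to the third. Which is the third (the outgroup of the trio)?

Ceratura

Character polarity is set by the outgroup: the derived state is whichever differs from the outgroup's state, so for Trait 3 the derived state is '0', and for the remaining characters it is '1'.
Trait 1 (derived state '1') is shared by Stenura and Theryx — a synapomorphy uniting that clade.
Trait 2 (derived state '1') is shared by Haliaria and Rhizana — a synapomorphy uniting that clade.
Only Ceratura and Therina show the derived state '0' for Trait 3, supporting them as a clade.
Trait 4 (derived state '1') is unique to Ceratura (autapomorphy; uninformative for grouping).
Trait 5 (derived state '1') is shared by Haliaria, Rhizana, Stenura, and Theryx — a synapomorphy uniting that clade.
Most parsimonious ingroup topology: (((Theryx,Stenura),(Haliaria,Rhizana)),(Therina,Ceratura)).
Rhizana and Theryx share a more recent common ancestor with each other than either does with Ceratura, so Ceratura is the least closely related of the three.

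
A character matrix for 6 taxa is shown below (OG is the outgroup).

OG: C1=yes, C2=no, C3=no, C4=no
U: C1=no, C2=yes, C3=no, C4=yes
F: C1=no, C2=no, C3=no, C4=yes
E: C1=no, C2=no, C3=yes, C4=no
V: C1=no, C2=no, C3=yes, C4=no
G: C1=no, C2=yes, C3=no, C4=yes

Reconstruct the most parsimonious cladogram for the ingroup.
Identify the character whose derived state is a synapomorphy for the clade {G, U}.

Character polarity is set by the outgroup: the derived state is whichever differs from the outgroup's state, so for C1 the derived state is 'no', and for the remaining characters it is 'yes'.
C1 (derived state 'no') is shared by all ingroup taxa — unites the whole ingroup.
C2 (derived state 'yes') is shared by G and U — a synapomorphy uniting that clade.
C3 (derived state 'yes') is shared by E and V — a synapomorphy uniting that clade.
Only F, G, and U show the derived state 'yes' for C4, supporting them as a clade.
Most parsimonious ingroup topology: (((U,G),F),(E,V)).
The clade {G, U} is supported by C2: its derived state 'yes' occurs in exactly those taxa and in no other taxon (including the outgroup).

C2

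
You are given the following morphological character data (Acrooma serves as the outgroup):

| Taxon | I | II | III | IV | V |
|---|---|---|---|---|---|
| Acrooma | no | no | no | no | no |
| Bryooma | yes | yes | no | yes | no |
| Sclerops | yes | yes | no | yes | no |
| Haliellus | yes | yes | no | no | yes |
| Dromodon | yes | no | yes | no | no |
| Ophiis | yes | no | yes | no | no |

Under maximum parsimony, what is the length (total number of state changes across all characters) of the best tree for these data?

The outgroup has state 'no' for every character, so 'yes' is the derived state throughout.
I (derived state 'yes') is shared by all ingroup taxa — unites the whole ingroup.
II: derived state 'yes' in Bryooma, Haliellus, and Sclerops only — synapomorphy for {Bryooma, Haliellus, Sclerops}.
III (derived state 'yes') is shared by Dromodon and Ophiis — a synapomorphy uniting that clade.
IV (derived state 'yes') is shared by Bryooma and Sclerops — a synapomorphy uniting that clade.
V: derived state 'yes' in Haliellus only — an autapomorphy, so it tells us nothing about relationships among taxa.
Most parsimonious ingroup topology: (((Bryooma,Sclerops),Haliellus),(Dromodon,Ophiis)).
Changes per character on this tree: I: 1; II: 1; III: 1; IV: 1; V: 1.
Total = 5.

5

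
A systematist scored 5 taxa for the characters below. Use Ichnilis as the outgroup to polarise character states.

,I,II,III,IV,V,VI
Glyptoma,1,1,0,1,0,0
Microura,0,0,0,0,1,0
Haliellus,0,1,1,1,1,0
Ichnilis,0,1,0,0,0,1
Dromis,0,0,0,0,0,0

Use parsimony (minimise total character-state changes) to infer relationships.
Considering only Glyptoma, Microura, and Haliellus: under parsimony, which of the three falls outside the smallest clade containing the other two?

Microura

Character polarity is set by the outgroup: the derived state is whichever differs from the outgroup's state, so for II, VI the derived state is '0', and for the remaining characters it is '1'.
I (derived state '1') is unique to Glyptoma (autapomorphy; uninformative for grouping).
Only Dromis and Microura show the derived state '0' for II, supporting them as a clade.
III (derived state '1') is unique to Haliellus (autapomorphy; uninformative for grouping).
Only Glyptoma and Haliellus show the derived state '1' for IV, supporting them as a clade.
V (state '1') occurs in Haliellus and Microura but conflicts with the nesting implied by the other characters — most parsimoniously interpreted as homoplasy.
VI (derived state '0') is shared by all ingroup taxa — unites the whole ingroup.
Most parsimonious ingroup topology: ((Dromis,Microura),(Glyptoma,Haliellus)).
Haliellus and Glyptoma share a more recent common ancestor with each other than either does with Microura, so Microura is the least closely related of the three.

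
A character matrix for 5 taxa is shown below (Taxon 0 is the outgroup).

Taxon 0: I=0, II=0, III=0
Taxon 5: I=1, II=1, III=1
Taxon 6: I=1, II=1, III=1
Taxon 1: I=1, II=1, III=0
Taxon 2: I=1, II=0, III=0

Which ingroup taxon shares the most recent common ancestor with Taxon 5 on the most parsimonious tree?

The outgroup has state '0' for every character, so '1' is the derived state throughout.
I (derived state '1') is shared by all ingroup taxa — unites the whole ingroup.
II (derived state '1') is shared by Taxon 1, Taxon 5, and Taxon 6 — a synapomorphy uniting that clade.
III: derived state '1' in Taxon 5 and Taxon 6 only — synapomorphy for {Taxon 5, Taxon 6}.
Most parsimonious ingroup topology: (((Taxon 5,Taxon 6),Taxon 1),Taxon 2).
Taxon 5 and Taxon 6 form a cherry on this tree, so they are sister taxa.

Taxon 6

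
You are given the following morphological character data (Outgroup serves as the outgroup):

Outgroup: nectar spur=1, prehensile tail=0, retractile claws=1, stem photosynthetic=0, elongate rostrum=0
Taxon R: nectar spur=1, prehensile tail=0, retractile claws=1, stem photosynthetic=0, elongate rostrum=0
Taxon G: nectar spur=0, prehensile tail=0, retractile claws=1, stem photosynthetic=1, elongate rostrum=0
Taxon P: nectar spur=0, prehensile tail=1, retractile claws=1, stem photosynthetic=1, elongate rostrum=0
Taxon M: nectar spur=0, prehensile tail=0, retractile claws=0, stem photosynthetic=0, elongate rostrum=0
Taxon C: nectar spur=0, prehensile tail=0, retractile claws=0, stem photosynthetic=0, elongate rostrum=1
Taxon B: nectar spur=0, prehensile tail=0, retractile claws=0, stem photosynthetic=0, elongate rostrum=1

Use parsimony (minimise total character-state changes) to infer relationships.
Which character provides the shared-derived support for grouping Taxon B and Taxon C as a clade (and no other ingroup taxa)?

Character polarity is set by the outgroup: the derived state is whichever differs from the outgroup's state, so for nectar spur, retractile claws the derived state is '0', and for the remaining characters it is '1'.
nectar spur (derived state '0') is shared by Taxon B, Taxon C, Taxon G, Taxon M, and Taxon P — a synapomorphy uniting that clade.
prehensile tail: derived state '1' in Taxon P only — an autapomorphy, so it tells us nothing about relationships among taxa.
Only Taxon B, Taxon C, and Taxon M show the derived state '0' for retractile claws, supporting them as a clade.
Only Taxon G and Taxon P show the derived state '1' for stem photosynthetic, supporting them as a clade.
elongate rostrum (derived state '1') is shared by Taxon B and Taxon C — a synapomorphy uniting that clade.
Most parsimonious ingroup topology: (Taxon R,((Taxon G,Taxon P),(Taxon M,(Taxon C,Taxon B)))).
The clade {Taxon B, Taxon C} is supported by elongate rostrum: its derived state '1' occurs in exactly those taxa and in no other taxon (including the outgroup).

elongate rostrum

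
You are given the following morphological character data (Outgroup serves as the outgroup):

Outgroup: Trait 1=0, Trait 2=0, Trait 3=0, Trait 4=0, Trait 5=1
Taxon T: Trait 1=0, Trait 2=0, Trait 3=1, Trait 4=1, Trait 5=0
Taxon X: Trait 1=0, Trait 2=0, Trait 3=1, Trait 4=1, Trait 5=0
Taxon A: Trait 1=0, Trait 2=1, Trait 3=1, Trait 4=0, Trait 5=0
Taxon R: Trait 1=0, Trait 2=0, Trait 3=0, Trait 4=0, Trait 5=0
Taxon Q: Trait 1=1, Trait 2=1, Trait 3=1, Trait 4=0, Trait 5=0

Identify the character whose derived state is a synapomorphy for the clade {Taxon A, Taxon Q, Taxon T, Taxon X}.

Trait 3

Character polarity is set by the outgroup: the derived state is whichever differs from the outgroup's state, so for Trait 5 the derived state is '0', and for the remaining characters it is '1'.
Trait 1 (derived state '1') is unique to Taxon Q (autapomorphy; uninformative for grouping).
Only Taxon A and Taxon Q show the derived state '1' for Trait 2, supporting them as a clade.
Trait 3 (derived state '1') is shared by Taxon A, Taxon Q, Taxon T, and Taxon X — a synapomorphy uniting that clade.
Trait 4 (derived state '1') is shared by Taxon T and Taxon X — a synapomorphy uniting that clade.
All ingroup taxa share the derived state '0' for Trait 5; it defines the ingroup but does not resolve relationships within it.
Most parsimonious ingroup topology: (((Taxon T,Taxon X),(Taxon A,Taxon Q)),Taxon R).
The clade {Taxon A, Taxon Q, Taxon T, Taxon X} is supported by Trait 3: its derived state '1' occurs in exactly those taxa and in no other taxon (including the outgroup).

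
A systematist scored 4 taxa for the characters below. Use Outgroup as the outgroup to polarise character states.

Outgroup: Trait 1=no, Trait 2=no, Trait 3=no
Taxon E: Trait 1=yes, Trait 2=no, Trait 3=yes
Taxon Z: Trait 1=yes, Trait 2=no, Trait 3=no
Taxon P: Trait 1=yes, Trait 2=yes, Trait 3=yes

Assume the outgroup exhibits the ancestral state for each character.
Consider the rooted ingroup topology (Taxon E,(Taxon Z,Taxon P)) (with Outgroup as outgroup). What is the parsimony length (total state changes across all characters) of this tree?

Map each character onto (Taxon E,(Taxon Z,Taxon P)) (rooted by Outgroup) and count the minimum state changes it requires (Fitch parsimony):
Trait 1: 1; Trait 2: 1; Trait 3: 2.
Total tree length = 4.

4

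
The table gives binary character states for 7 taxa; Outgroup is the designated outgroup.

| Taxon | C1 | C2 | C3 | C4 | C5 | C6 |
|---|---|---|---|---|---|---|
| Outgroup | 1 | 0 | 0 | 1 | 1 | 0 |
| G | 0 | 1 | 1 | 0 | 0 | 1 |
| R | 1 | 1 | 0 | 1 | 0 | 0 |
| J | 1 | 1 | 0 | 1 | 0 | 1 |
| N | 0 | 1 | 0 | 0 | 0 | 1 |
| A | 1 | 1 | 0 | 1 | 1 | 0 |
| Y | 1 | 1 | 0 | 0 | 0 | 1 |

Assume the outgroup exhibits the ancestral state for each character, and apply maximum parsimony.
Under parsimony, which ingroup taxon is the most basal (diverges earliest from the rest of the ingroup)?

A

Character polarity is set by the outgroup: the derived state is whichever differs from the outgroup's state, so for C1, C4, C5 the derived state is '0', and for the remaining characters it is '1'.
C1 (derived state '0') is shared by G and N — a synapomorphy uniting that clade.
C2 (derived state '1') is shared by all ingroup taxa — unites the whole ingroup.
C3: derived state '1' in G only — an autapomorphy, so it tells us nothing about relationships among taxa.
C4: derived state '0' in G, N, and Y only — synapomorphy for {G, N, Y}.
C5 (derived state '0') is shared by G, J, N, R, and Y — a synapomorphy uniting that clade.
C6: derived state '1' in G, J, N, and Y only — synapomorphy for {G, J, N, Y}.
Most parsimonious ingroup topology: (((((G,N),Y),J),R),A).
A is sister to the clade containing all other ingroup taxa, so it is the earliest-diverging (most basal) ingroup lineage.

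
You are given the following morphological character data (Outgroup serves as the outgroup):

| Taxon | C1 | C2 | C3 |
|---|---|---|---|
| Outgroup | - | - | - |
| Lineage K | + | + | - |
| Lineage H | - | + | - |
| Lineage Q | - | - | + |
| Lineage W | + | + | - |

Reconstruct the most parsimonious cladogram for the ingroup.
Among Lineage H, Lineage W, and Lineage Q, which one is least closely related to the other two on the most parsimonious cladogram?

The outgroup has state '-' for every character, so '+' is the derived state throughout.
Only Lineage K and Lineage W show the derived state '+' for C1, supporting them as a clade.
Only Lineage H, Lineage K, and Lineage W show the derived state '+' for C2, supporting them as a clade.
C3: derived state '+' in Lineage Q only — an autapomorphy, so it tells us nothing about relationships among taxa.
Most parsimonious ingroup topology: (((Lineage K,Lineage W),Lineage H),Lineage Q).
Lineage H and Lineage W share a more recent common ancestor with each other than either does with Lineage Q, so Lineage Q is the least closely related of the three.

Lineage Q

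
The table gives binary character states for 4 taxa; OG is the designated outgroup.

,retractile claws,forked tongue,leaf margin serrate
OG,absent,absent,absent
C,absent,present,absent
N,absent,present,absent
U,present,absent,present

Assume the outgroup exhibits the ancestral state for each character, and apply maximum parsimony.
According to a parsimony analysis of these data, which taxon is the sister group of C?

N

The outgroup has state 'absent' for every character, so 'present' is the derived state throughout.
retractile claws: derived state 'present' in U only — an autapomorphy, so it tells us nothing about relationships among taxa.
Only C and N show the derived state 'present' for forked tongue, supporting them as a clade.
leaf margin serrate (derived state 'present') is unique to U (autapomorphy; uninformative for grouping).
Most parsimonious ingroup topology: ((C,N),U).
C and N form a cherry on this tree, so they are sister taxa.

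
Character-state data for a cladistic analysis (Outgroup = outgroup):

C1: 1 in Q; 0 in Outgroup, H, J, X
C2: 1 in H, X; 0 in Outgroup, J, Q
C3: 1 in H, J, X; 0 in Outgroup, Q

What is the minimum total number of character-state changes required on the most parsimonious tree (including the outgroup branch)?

3

The outgroup has state '0' for every character, so '1' is the derived state throughout.
C1 (derived state '1') is unique to Q (autapomorphy; uninformative for grouping).
Only H and X show the derived state '1' for C2, supporting them as a clade.
C3 (derived state '1') is shared by H, J, and X — a synapomorphy uniting that clade.
Most parsimonious ingroup topology: (((H,X),J),Q).
Changes per character on this tree: C1: 1; C2: 1; C3: 1.
Total = 3.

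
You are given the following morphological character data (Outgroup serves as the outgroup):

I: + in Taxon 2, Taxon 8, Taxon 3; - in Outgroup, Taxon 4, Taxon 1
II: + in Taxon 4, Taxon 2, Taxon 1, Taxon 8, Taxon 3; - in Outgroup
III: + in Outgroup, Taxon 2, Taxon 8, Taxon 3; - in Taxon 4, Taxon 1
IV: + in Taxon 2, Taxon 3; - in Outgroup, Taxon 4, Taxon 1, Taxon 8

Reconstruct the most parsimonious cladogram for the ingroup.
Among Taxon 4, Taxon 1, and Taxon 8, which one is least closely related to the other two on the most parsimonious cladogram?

Taxon 8

Character polarity is set by the outgroup: the derived state is whichever differs from the outgroup's state, so for III the derived state is '-', and for the remaining characters it is '+'.
I (derived state '+') is shared by Taxon 2, Taxon 3, and Taxon 8 — a synapomorphy uniting that clade.
II (derived state '+') is shared by all ingroup taxa — unites the whole ingroup.
Only Taxon 1 and Taxon 4 show the derived state '-' for III, supporting them as a clade.
Only Taxon 2 and Taxon 3 show the derived state '+' for IV, supporting them as a clade.
Most parsimonious ingroup topology: ((Taxon 4,Taxon 1),((Taxon 2,Taxon 3),Taxon 8)).
Taxon 4 and Taxon 1 share a more recent common ancestor with each other than either does with Taxon 8, so Taxon 8 is the least closely related of the three.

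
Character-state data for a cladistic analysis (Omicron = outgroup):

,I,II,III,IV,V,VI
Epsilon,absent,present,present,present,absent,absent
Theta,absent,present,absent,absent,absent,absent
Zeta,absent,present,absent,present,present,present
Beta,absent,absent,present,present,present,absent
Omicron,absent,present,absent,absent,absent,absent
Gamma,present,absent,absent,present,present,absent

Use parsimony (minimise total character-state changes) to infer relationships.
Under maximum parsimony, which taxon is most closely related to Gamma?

Beta

Character polarity is set by the outgroup: the derived state is whichever differs from the outgroup's state, so for II the derived state is 'absent', and for the remaining characters it is 'present'.
I (derived state 'present') is unique to Gamma (autapomorphy; uninformative for grouping).
II: derived state 'absent' in Beta and Gamma only — synapomorphy for {Beta, Gamma}.
III groups Beta and Epsilon, which is incompatible with the clades supported by the remaining characters; treating it as convergent (homoplasy) costs fewer steps than any alternative tree.
IV (derived state 'present') is shared by Beta, Epsilon, Gamma, and Zeta — a synapomorphy uniting that clade.
Only Beta, Gamma, and Zeta show the derived state 'present' for V, supporting them as a clade.
VI: derived state 'present' in Zeta only — an autapomorphy, so it tells us nothing about relationships among taxa.
Most parsimonious ingroup topology: ((((Gamma,Beta),Zeta),Epsilon),Theta).
Gamma and Beta form a cherry on this tree, so they are sister taxa.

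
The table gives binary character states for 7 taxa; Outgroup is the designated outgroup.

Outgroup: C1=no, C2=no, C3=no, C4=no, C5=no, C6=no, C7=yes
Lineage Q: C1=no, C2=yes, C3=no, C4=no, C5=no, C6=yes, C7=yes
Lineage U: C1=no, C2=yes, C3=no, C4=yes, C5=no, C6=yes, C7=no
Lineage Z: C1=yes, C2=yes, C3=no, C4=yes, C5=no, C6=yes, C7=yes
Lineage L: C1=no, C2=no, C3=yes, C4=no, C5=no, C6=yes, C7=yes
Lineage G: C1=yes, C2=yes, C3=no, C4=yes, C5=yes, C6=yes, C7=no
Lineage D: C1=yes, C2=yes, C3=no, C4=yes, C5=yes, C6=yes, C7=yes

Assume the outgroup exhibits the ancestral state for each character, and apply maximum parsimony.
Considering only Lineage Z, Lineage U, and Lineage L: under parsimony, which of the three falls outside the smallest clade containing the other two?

Character polarity is set by the outgroup: the derived state is whichever differs from the outgroup's state, so for C7 the derived state is 'no', and for the remaining characters it is 'yes'.
C1 (derived state 'yes') is shared by Lineage D, Lineage G, and Lineage Z — a synapomorphy uniting that clade.
Only Lineage D, Lineage G, Lineage Q, Lineage U, and Lineage Z show the derived state 'yes' for C2, supporting them as a clade.
C3: derived state 'yes' in Lineage L only — an autapomorphy, so it tells us nothing about relationships among taxa.
C4 (derived state 'yes') is shared by Lineage D, Lineage G, Lineage U, and Lineage Z — a synapomorphy uniting that clade.
Only Lineage D and Lineage G show the derived state 'yes' for C5, supporting them as a clade.
C6 (derived state 'yes') is shared by all ingroup taxa — unites the whole ingroup.
C7 (state 'no') occurs in Lineage G and Lineage U but conflicts with the nesting implied by the other characters — most parsimoniously interpreted as homoplasy.
Most parsimonious ingroup topology: ((Lineage Q,(Lineage U,(Lineage Z,(Lineage G,Lineage D)))),Lineage L).
Lineage U and Lineage Z share a more recent common ancestor with each other than either does with Lineage L, so Lineage L is the least closely related of the three.

Lineage L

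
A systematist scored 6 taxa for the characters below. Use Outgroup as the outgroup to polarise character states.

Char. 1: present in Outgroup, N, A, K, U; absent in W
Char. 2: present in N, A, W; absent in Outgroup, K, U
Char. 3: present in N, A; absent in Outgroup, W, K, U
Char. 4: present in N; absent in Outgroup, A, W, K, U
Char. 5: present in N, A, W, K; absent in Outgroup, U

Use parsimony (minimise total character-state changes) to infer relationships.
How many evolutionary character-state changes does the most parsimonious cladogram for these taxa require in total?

5

Character polarity is set by the outgroup: the derived state is whichever differs from the outgroup's state, so for Char. 1 the derived state is 'absent', and for the remaining characters it is 'present'.
Char. 1: derived state 'absent' in W only — an autapomorphy, so it tells us nothing about relationships among taxa.
Only A, N, and W show the derived state 'present' for Char. 2, supporting them as a clade.
Char. 3: derived state 'present' in A and N only — synapomorphy for {A, N}.
Char. 4: derived state 'present' in N only — an autapomorphy, so it tells us nothing about relationships among taxa.
Only A, K, N, and W show the derived state 'present' for Char. 5, supporting them as a clade.
Most parsimonious ingroup topology: ((((N,A),W),K),U).
Changes per character on this tree: Char. 1: 1; Char. 2: 1; Char. 3: 1; Char. 4: 1; Char. 5: 1.
Total = 5.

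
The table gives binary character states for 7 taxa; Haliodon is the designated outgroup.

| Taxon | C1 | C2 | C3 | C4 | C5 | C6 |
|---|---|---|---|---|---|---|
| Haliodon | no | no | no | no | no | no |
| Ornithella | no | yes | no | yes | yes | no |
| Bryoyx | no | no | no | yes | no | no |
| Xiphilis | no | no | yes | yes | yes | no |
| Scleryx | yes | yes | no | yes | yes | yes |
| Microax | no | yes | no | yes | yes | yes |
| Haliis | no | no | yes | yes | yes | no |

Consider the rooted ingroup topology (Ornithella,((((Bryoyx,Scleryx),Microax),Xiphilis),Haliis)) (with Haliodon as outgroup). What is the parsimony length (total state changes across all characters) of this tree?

11

Map each character onto (Ornithella,((((Bryoyx,Scleryx),Microax),Xiphilis),Haliis)) (rooted by Haliodon) and count the minimum state changes it requires (Fitch parsimony):
C1: 1; C2: 3; C3: 2; C4: 1; C5: 2; C6: 2.
Total tree length = 11.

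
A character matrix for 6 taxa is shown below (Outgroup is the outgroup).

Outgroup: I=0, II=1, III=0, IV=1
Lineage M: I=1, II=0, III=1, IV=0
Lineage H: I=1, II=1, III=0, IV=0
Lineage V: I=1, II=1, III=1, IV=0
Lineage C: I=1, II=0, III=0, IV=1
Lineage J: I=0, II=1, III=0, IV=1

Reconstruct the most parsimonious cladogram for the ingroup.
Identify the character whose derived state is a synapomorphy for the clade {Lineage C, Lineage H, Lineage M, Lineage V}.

I

Character polarity is set by the outgroup: the derived state is whichever differs from the outgroup's state, so for II, IV the derived state is '0', and for the remaining characters it is '1'.
I (derived state '1') is shared by Lineage C, Lineage H, Lineage M, and Lineage V — a synapomorphy uniting that clade.
II (state '0') occurs in Lineage C and Lineage M but conflicts with the nesting implied by the other characters — most parsimoniously interpreted as homoplasy.
III: derived state '1' in Lineage M and Lineage V only — synapomorphy for {Lineage M, Lineage V}.
Only Lineage H, Lineage M, and Lineage V show the derived state '0' for IV, supporting them as a clade.
Most parsimonious ingroup topology: ((((Lineage M,Lineage V),Lineage H),Lineage C),Lineage J).
The clade {Lineage C, Lineage H, Lineage M, Lineage V} is supported by I: its derived state '1' occurs in exactly those taxa and in no other taxon (including the outgroup).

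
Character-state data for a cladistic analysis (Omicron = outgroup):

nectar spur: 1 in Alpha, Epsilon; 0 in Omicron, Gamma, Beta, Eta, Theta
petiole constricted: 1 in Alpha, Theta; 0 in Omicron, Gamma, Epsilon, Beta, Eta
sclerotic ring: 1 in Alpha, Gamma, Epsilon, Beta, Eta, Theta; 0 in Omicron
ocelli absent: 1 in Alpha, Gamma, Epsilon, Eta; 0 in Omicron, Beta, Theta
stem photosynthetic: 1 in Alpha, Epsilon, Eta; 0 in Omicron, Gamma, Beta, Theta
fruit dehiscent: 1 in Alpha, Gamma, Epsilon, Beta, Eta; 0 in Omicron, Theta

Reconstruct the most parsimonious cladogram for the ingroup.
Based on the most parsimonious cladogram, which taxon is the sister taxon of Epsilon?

The outgroup has state '0' for every character, so '1' is the derived state throughout.
nectar spur (derived state '1') is shared by Alpha and Epsilon — a synapomorphy uniting that clade.
petiole constricted (state '1') occurs in Alpha and Theta but conflicts with the nesting implied by the other characters — most parsimoniously interpreted as homoplasy.
All ingroup taxa share the derived state '1' for sclerotic ring; it defines the ingroup but does not resolve relationships within it.
ocelli absent: derived state '1' in Alpha, Epsilon, Eta, and Gamma only — synapomorphy for {Alpha, Epsilon, Eta, Gamma}.
stem photosynthetic (derived state '1') is shared by Alpha, Epsilon, and Eta — a synapomorphy uniting that clade.
fruit dehiscent (derived state '1') is shared by Alpha, Beta, Epsilon, Eta, and Gamma — a synapomorphy uniting that clade.
Most parsimonious ingroup topology: (((((Alpha,Epsilon),Eta),Gamma),Beta),Theta).
Epsilon and Alpha form a cherry on this tree, so they are sister taxa.

Alpha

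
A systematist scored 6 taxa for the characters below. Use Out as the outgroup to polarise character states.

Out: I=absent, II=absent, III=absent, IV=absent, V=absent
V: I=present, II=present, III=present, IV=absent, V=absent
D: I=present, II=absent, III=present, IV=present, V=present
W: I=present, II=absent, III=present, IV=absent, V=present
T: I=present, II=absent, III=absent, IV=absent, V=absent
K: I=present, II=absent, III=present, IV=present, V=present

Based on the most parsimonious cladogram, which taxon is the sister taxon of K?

The outgroup has state 'absent' for every character, so 'present' is the derived state throughout.
I (derived state 'present') is shared by all ingroup taxa — unites the whole ingroup.
II: derived state 'present' in V only — an autapomorphy, so it tells us nothing about relationships among taxa.
III (derived state 'present') is shared by D, K, V, and W — a synapomorphy uniting that clade.
Only D and K show the derived state 'present' for IV, supporting them as a clade.
V (derived state 'present') is shared by D, K, and W — a synapomorphy uniting that clade.
Most parsimonious ingroup topology: ((V,((D,K),W)),T).
K and D form a cherry on this tree, so they are sister taxa.

D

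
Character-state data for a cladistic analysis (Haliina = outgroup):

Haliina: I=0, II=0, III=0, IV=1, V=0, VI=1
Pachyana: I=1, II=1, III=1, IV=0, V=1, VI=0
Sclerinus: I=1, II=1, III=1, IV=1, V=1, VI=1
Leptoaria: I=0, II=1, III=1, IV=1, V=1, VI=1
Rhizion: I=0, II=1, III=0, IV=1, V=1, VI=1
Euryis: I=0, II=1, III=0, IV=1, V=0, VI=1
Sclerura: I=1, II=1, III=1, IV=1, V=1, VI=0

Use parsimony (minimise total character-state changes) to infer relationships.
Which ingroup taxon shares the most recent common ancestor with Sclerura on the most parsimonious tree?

Pachyana

Character polarity is set by the outgroup: the derived state is whichever differs from the outgroup's state, so for IV, VI the derived state is '0', and for the remaining characters it is '1'.
I (derived state '1') is shared by Pachyana, Sclerinus, and Sclerura — a synapomorphy uniting that clade.
All ingroup taxa share the derived state '1' for II; it defines the ingroup but does not resolve relationships within it.
III (derived state '1') is shared by Leptoaria, Pachyana, Sclerinus, and Sclerura — a synapomorphy uniting that clade.
IV (derived state '0') is unique to Pachyana (autapomorphy; uninformative for grouping).
Only Leptoaria, Pachyana, Rhizion, Sclerinus, and Sclerura show the derived state '1' for V, supporting them as a clade.
VI (derived state '0') is shared by Pachyana and Sclerura — a synapomorphy uniting that clade.
Most parsimonious ingroup topology: (((((Pachyana,Sclerura),Sclerinus),Leptoaria),Rhizion),Euryis).
Sclerura and Pachyana form a cherry on this tree, so they are sister taxa.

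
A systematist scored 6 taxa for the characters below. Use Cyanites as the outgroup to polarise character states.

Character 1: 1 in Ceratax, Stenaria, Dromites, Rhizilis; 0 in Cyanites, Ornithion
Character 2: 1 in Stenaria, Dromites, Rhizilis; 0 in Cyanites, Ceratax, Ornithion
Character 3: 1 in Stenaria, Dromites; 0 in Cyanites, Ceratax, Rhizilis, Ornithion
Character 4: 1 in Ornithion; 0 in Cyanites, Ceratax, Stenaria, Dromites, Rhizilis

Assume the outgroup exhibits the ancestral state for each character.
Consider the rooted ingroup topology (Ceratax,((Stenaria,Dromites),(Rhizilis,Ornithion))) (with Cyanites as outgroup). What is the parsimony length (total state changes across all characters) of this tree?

6

Map each character onto (Ceratax,((Stenaria,Dromites),(Rhizilis,Ornithion))) (rooted by Cyanites) and count the minimum state changes it requires (Fitch parsimony):
Character 1: 2; Character 2: 2; Character 3: 1; Character 4: 1.
Total tree length = 6.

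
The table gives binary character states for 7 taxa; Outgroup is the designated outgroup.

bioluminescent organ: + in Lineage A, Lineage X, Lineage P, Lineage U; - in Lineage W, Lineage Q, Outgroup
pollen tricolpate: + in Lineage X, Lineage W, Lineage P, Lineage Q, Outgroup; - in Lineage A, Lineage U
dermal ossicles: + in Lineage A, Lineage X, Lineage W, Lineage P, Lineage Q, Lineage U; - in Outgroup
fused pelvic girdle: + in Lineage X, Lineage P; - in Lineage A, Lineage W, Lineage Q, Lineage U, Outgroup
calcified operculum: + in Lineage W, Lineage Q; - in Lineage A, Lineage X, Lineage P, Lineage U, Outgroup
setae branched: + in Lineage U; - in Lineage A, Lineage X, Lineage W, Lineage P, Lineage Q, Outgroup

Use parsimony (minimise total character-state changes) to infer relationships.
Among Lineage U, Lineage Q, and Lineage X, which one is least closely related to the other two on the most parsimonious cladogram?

Lineage Q

Character polarity is set by the outgroup: the derived state is whichever differs from the outgroup's state, so for pollen tricolpate the derived state is '-', and for the remaining characters it is '+'.
Only Lineage A, Lineage P, Lineage U, and Lineage X show the derived state '+' for bioluminescent organ, supporting them as a clade.
pollen tricolpate (derived state '-') is shared by Lineage A and Lineage U — a synapomorphy uniting that clade.
All ingroup taxa share the derived state '+' for dermal ossicles; it defines the ingroup but does not resolve relationships within it.
fused pelvic girdle: derived state '+' in Lineage P and Lineage X only — synapomorphy for {Lineage P, Lineage X}.
Only Lineage Q and Lineage W show the derived state '+' for calcified operculum, supporting them as a clade.
setae branched: derived state '+' in Lineage U only — an autapomorphy, so it tells us nothing about relationships among taxa.
Most parsimonious ingroup topology: ((Lineage Q,Lineage W),((Lineage U,Lineage A),(Lineage X,Lineage P))).
Lineage U and Lineage X share a more recent common ancestor with each other than either does with Lineage Q, so Lineage Q is the least closely related of the three.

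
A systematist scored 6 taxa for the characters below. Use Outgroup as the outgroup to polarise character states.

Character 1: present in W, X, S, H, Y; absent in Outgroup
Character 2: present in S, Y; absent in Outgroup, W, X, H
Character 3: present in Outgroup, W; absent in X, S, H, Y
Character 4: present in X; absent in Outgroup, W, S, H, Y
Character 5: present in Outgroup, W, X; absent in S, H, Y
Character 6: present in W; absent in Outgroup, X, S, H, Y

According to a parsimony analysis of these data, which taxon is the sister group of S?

Y

Character polarity is set by the outgroup: the derived state is whichever differs from the outgroup's state, so for Character 3, Character 5 the derived state is 'absent', and for the remaining characters it is 'present'.
All ingroup taxa share the derived state 'present' for Character 1; it defines the ingroup but does not resolve relationships within it.
Character 2 (derived state 'present') is shared by S and Y — a synapomorphy uniting that clade.
Character 3: derived state 'absent' in H, S, X, and Y only — synapomorphy for {H, S, X, Y}.
Character 4 (derived state 'present') is unique to X (autapomorphy; uninformative for grouping).
Only H, S, and Y show the derived state 'absent' for Character 5, supporting them as a clade.
Character 6: derived state 'present' in W only — an autapomorphy, so it tells us nothing about relationships among taxa.
Most parsimonious ingroup topology: (W,(X,((S,Y),H))).
S and Y form a cherry on this tree, so they are sister taxa.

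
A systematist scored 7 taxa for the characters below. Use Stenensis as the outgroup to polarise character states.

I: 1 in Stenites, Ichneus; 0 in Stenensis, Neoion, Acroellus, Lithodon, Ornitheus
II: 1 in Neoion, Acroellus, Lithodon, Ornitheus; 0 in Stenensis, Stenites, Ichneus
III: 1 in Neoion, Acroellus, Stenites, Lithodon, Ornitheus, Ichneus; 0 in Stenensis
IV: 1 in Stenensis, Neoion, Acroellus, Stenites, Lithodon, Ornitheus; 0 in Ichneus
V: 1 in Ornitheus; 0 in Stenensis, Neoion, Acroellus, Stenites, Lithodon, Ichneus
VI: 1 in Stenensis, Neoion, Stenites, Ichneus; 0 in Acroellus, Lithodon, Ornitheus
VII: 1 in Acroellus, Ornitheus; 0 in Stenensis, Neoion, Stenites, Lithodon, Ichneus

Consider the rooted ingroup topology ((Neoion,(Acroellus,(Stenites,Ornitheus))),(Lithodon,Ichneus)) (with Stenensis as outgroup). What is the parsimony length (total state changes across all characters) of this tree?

Map each character onto ((Neoion,(Acroellus,(Stenites,Ornitheus))),(Lithodon,Ichneus)) (rooted by Stenensis) and count the minimum state changes it requires (Fitch parsimony):
I: 2; II: 3; III: 1; IV: 1; V: 1; VI: 3; VII: 2.
Total tree length = 13.

13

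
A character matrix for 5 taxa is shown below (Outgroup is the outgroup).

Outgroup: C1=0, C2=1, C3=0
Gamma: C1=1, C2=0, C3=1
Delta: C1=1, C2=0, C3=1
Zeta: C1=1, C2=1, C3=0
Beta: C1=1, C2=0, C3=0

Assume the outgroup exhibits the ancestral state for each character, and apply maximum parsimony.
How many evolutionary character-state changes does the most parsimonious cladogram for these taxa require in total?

Character polarity is set by the outgroup: the derived state is whichever differs from the outgroup's state, so for C2 the derived state is '0', and for the remaining characters it is '1'.
All ingroup taxa share the derived state '1' for C1; it defines the ingroup but does not resolve relationships within it.
Only Beta, Delta, and Gamma show the derived state '0' for C2, supporting them as a clade.
Only Delta and Gamma show the derived state '1' for C3, supporting them as a clade.
Most parsimonious ingroup topology: (((Gamma,Delta),Beta),Zeta).
Changes per character on this tree: C1: 1; C2: 1; C3: 1.
Total = 3.

3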